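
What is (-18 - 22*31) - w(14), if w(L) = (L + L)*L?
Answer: -1092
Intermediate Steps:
w(L) = 2*L² (w(L) = (2*L)*L = 2*L²)
(-18 - 22*31) - w(14) = (-18 - 22*31) - 2*14² = (-18 - 682) - 2*196 = -700 - 1*392 = -700 - 392 = -1092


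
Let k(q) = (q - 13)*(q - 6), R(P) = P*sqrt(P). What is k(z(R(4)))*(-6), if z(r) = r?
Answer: 60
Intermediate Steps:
R(P) = P**(3/2)
k(q) = (-13 + q)*(-6 + q)
k(z(R(4)))*(-6) = (78 + (4**(3/2))**2 - 19*4**(3/2))*(-6) = (78 + 8**2 - 19*8)*(-6) = (78 + 64 - 152)*(-6) = -10*(-6) = 60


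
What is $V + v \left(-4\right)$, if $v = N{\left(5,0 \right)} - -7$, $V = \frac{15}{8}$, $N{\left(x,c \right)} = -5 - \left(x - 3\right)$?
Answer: $\frac{15}{8} \approx 1.875$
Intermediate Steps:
$N{\left(x,c \right)} = -2 - x$ ($N{\left(x,c \right)} = -5 - \left(x - 3\right) = -5 - \left(-3 + x\right) = -2 - x$)
$V = \frac{15}{8}$ ($V = 15 \cdot \frac{1}{8} = \frac{15}{8} \approx 1.875$)
$v = 0$ ($v = \left(-2 - 5\right) - -7 = \left(-2 - 5\right) + 7 = -7 + 7 = 0$)
$V + v \left(-4\right) = \frac{15}{8} + 0 \left(-4\right) = \frac{15}{8} + 0 = \frac{15}{8}$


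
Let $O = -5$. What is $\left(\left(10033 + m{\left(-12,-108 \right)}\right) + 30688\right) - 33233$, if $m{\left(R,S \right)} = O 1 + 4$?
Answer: $7487$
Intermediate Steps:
$m{\left(R,S \right)} = -1$ ($m{\left(R,S \right)} = \left(-5\right) 1 + 4 = -5 + 4 = -1$)
$\left(\left(10033 + m{\left(-12,-108 \right)}\right) + 30688\right) - 33233 = \left(\left(10033 - 1\right) + 30688\right) - 33233 = \left(10032 + 30688\right) - 33233 = 40720 - 33233 = 7487$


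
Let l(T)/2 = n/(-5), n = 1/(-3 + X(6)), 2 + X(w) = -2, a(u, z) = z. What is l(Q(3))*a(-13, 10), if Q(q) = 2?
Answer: 4/7 ≈ 0.57143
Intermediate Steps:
X(w) = -4 (X(w) = -2 - 2 = -4)
n = -⅐ (n = 1/(-3 - 4) = 1/(-7) = -⅐ ≈ -0.14286)
l(T) = 2/35 (l(T) = 2*(-⅐/(-5)) = 2*(-⅐*(-⅕)) = 2*(1/35) = 2/35)
l(Q(3))*a(-13, 10) = (2/35)*10 = 4/7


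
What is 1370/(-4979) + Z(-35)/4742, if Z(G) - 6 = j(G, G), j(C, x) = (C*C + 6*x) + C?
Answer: -793623/11805209 ≈ -0.067227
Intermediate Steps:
j(C, x) = C + C**2 + 6*x (j(C, x) = (C**2 + 6*x) + C = C + C**2 + 6*x)
Z(G) = 6 + G**2 + 7*G (Z(G) = 6 + (G + G**2 + 6*G) = 6 + (G**2 + 7*G) = 6 + G**2 + 7*G)
1370/(-4979) + Z(-35)/4742 = 1370/(-4979) + (6 + (-35)**2 + 7*(-35))/4742 = 1370*(-1/4979) + (6 + 1225 - 245)*(1/4742) = -1370/4979 + 986*(1/4742) = -1370/4979 + 493/2371 = -793623/11805209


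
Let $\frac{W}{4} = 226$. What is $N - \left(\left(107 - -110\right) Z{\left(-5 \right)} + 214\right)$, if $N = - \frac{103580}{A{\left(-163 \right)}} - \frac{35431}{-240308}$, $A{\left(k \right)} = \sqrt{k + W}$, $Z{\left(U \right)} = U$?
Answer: $\frac{209343699}{240308} - \frac{103580 \sqrt{741}}{741} \approx -2934.0$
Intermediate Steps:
$W = 904$ ($W = 4 \cdot 226 = 904$)
$A{\left(k \right)} = \sqrt{904 + k}$ ($A{\left(k \right)} = \sqrt{k + 904} = \sqrt{904 + k}$)
$N = \frac{35431}{240308} - \frac{103580 \sqrt{741}}{741}$ ($N = - \frac{103580}{\sqrt{904 - 163}} - \frac{35431}{-240308} = - \frac{103580}{\sqrt{741}} - - \frac{35431}{240308} = - 103580 \frac{\sqrt{741}}{741} + \frac{35431}{240308} = - \frac{103580 \sqrt{741}}{741} + \frac{35431}{240308} = \frac{35431}{240308} - \frac{103580 \sqrt{741}}{741} \approx -3805.0$)
$N - \left(\left(107 - -110\right) Z{\left(-5 \right)} + 214\right) = \left(\frac{35431}{240308} - \frac{103580 \sqrt{741}}{741}\right) - \left(\left(107 - -110\right) \left(-5\right) + 214\right) = \left(\frac{35431}{240308} - \frac{103580 \sqrt{741}}{741}\right) - \left(\left(107 + 110\right) \left(-5\right) + 214\right) = \left(\frac{35431}{240308} - \frac{103580 \sqrt{741}}{741}\right) - \left(217 \left(-5\right) + 214\right) = \left(\frac{35431}{240308} - \frac{103580 \sqrt{741}}{741}\right) - \left(-1085 + 214\right) = \left(\frac{35431}{240308} - \frac{103580 \sqrt{741}}{741}\right) - -871 = \left(\frac{35431}{240308} - \frac{103580 \sqrt{741}}{741}\right) + 871 = \frac{209343699}{240308} - \frac{103580 \sqrt{741}}{741}$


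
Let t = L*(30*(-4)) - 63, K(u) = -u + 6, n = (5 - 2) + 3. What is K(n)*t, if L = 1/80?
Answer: 0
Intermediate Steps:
n = 6 (n = 3 + 3 = 6)
L = 1/80 ≈ 0.012500
K(u) = 6 - u
t = -129/2 (t = (30*(-4))/80 - 63 = (1/80)*(-120) - 63 = -3/2 - 63 = -129/2 ≈ -64.500)
K(n)*t = (6 - 1*6)*(-129/2) = (6 - 6)*(-129/2) = 0*(-129/2) = 0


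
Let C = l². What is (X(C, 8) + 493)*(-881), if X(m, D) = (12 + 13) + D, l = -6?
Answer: -463406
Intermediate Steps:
C = 36 (C = (-6)² = 36)
X(m, D) = 25 + D
(X(C, 8) + 493)*(-881) = ((25 + 8) + 493)*(-881) = (33 + 493)*(-881) = 526*(-881) = -463406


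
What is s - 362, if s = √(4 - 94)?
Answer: -362 + 3*I*√10 ≈ -362.0 + 9.4868*I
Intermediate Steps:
s = 3*I*√10 (s = √(-90) = 3*I*√10 ≈ 9.4868*I)
s - 362 = 3*I*√10 - 362 = -362 + 3*I*√10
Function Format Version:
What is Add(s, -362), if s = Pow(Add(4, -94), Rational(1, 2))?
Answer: Add(-362, Mul(3, I, Pow(10, Rational(1, 2)))) ≈ Add(-362.00, Mul(9.4868, I))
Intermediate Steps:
s = Mul(3, I, Pow(10, Rational(1, 2))) (s = Pow(-90, Rational(1, 2)) = Mul(3, I, Pow(10, Rational(1, 2))) ≈ Mul(9.4868, I))
Add(s, -362) = Add(Mul(3, I, Pow(10, Rational(1, 2))), -362) = Add(-362, Mul(3, I, Pow(10, Rational(1, 2))))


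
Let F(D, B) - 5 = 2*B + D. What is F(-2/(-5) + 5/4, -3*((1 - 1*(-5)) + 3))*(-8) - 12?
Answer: 1834/5 ≈ 366.80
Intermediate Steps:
F(D, B) = 5 + D + 2*B (F(D, B) = 5 + (2*B + D) = 5 + (D + 2*B) = 5 + D + 2*B)
F(-2/(-5) + 5/4, -3*((1 - 1*(-5)) + 3))*(-8) - 12 = (5 + (-2/(-5) + 5/4) + 2*(-3*((1 - 1*(-5)) + 3)))*(-8) - 12 = (5 + (-2*(-⅕) + 5*(¼)) + 2*(-3*((1 + 5) + 3)))*(-8) - 12 = (5 + (⅖ + 5/4) + 2*(-3*(6 + 3)))*(-8) - 12 = (5 + 33/20 + 2*(-3*9))*(-8) - 12 = (5 + 33/20 + 2*(-27))*(-8) - 12 = (5 + 33/20 - 54)*(-8) - 12 = -947/20*(-8) - 12 = 1894/5 - 12 = 1834/5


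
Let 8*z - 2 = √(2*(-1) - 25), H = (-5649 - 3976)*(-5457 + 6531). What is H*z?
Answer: -5168625/2 - 15505875*I*√3/4 ≈ -2.5843e+6 - 6.7142e+6*I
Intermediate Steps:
H = -10337250 (H = -9625*1074 = -10337250)
z = ¼ + 3*I*√3/8 (z = ¼ + √(2*(-1) - 25)/8 = ¼ + √(-2 - 25)/8 = ¼ + √(-27)/8 = ¼ + (3*I*√3)/8 = ¼ + 3*I*√3/8 ≈ 0.25 + 0.64952*I)
H*z = -10337250*(¼ + 3*I*√3/8) = -5168625/2 - 15505875*I*√3/4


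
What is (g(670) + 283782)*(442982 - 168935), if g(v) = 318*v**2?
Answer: 39198033665154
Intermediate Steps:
(g(670) + 283782)*(442982 - 168935) = (318*670**2 + 283782)*(442982 - 168935) = (318*448900 + 283782)*274047 = (142750200 + 283782)*274047 = 143033982*274047 = 39198033665154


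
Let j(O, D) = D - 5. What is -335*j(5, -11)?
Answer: 5360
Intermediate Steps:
j(O, D) = -5 + D
-335*j(5, -11) = -335*(-5 - 11) = -335*(-16) = 5360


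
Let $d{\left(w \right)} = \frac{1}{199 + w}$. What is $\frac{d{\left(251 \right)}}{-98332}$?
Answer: $- \frac{1}{44249400} \approx -2.2599 \cdot 10^{-8}$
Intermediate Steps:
$\frac{d{\left(251 \right)}}{-98332} = \frac{1}{\left(199 + 251\right) \left(-98332\right)} = \frac{1}{450} \left(- \frac{1}{98332}\right) = - \frac{1}{44249400}$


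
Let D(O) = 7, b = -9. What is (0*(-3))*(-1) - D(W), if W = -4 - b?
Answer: -7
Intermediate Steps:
W = 5 (W = -4 - 1*(-9) = -4 + 9 = 5)
(0*(-3))*(-1) - D(W) = (0*(-3))*(-1) - 1*7 = 0*(-1) - 7 = 0 - 7 = -7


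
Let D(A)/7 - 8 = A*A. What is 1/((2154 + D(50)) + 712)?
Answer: 1/20422 ≈ 4.8967e-5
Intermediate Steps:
D(A) = 56 + 7*A² (D(A) = 56 + 7*(A*A) = 56 + 7*A²)
1/((2154 + D(50)) + 712) = 1/((2154 + (56 + 7*50²)) + 712) = 1/((2154 + (56 + 7*2500)) + 712) = 1/((2154 + (56 + 17500)) + 712) = 1/((2154 + 17556) + 712) = 1/(19710 + 712) = 1/20422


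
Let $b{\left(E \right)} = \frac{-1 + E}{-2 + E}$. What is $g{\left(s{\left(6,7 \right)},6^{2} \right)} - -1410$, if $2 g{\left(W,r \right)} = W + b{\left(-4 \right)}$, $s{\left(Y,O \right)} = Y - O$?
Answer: $\frac{16919}{12} \approx 1409.9$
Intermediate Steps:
$b{\left(E \right)} = \frac{-1 + E}{-2 + E}$
$g{\left(W,r \right)} = \frac{5}{12} + \frac{W}{2}$ ($g{\left(W,r \right)} = \frac{W + \frac{-1 - 4}{-2 - 4}}{2} = \frac{W + \frac{1}{-6} \left(-5\right)}{2} = \frac{W - - \frac{5}{6}}{2} = \frac{W + \frac{5}{6}}{2} = \frac{\frac{5}{6} + W}{2} = \frac{5}{12} + \frac{W}{2}$)
$g{\left(s{\left(6,7 \right)},6^{2} \right)} - -1410 = \left(\frac{5}{12} + \frac{6 - 7}{2}\right) - -1410 = \left(\frac{5}{12} + \frac{6 - 7}{2}\right) + 1410 = \left(\frac{5}{12} + \frac{1}{2} \left(-1\right)\right) + 1410 = \left(\frac{5}{12} - \frac{1}{2}\right) + 1410 = - \frac{1}{12} + 1410 = \frac{16919}{12}$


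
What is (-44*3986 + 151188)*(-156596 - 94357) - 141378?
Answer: 6071917410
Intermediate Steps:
(-44*3986 + 151188)*(-156596 - 94357) - 141378 = (-175384 + 151188)*(-250953) - 141378 = -24196*(-250953) - 141378 = 6072058788 - 141378 = 6071917410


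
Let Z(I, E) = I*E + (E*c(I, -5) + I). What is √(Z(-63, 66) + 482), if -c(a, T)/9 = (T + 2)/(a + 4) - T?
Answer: I*√23459167/59 ≈ 82.093*I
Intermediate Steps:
c(a, T) = 9*T - 9*(2 + T)/(4 + a) (c(a, T) = -9*((T + 2)/(a + 4) - T) = -9*((2 + T)/(4 + a) - T) = -9*(-T + (2 + T)/(4 + a)) = 9*T - 9*(2 + T)/(4 + a))
Z(I, E) = I + E*I + 9*E*(-17 - 5*I)/(4 + I) (Z(I, E) = I*E + (E*(9*(-2 + 3*(-5) - 5*I)/(4 + I)) + I) = E*I + (E*(9*(-2 - 15 - 5*I)/(4 + I)) + I) = E*I + (E*(9*(-17 - 5*I)/(4 + I)) + I) = E*I + (9*E*(-17 - 5*I)/(4 + I) + I) = E*I + (I + 9*E*(-17 - 5*I)/(4 + I)) = I + E*I + 9*E*(-17 - 5*I)/(4 + I))
√(Z(-63, 66) + 482) = √((-9*66*(17 + 5*(-63)) - 63*(1 + 66)*(4 - 63))/(4 - 63) + 482) = √((-9*66*(17 - 315) - 63*67*(-59))/(-59) + 482) = √(-(-9*66*(-298) + 249039)/59 + 482) = √(-(177012 + 249039)/59 + 482) = √(-1/59*426051 + 482) = √(-426051/59 + 482) = √(-397613/59) = I*√23459167/59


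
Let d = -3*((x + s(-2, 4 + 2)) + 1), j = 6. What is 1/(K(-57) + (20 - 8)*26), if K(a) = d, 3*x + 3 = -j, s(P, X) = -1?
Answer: 1/321 ≈ 0.0031153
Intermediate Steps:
x = -3 (x = -1 + (-1*6)/3 = -1 + (1/3)*(-6) = -1 - 2 = -3)
d = 9 (d = -3*((-3 - 1) + 1) = -3*(-4 + 1) = -3*(-3) = 9)
K(a) = 9
1/(K(-57) + (20 - 8)*26) = 1/(9 + (20 - 8)*26) = 1/(9 + 12*26) = 1/(9 + 312) = 1/321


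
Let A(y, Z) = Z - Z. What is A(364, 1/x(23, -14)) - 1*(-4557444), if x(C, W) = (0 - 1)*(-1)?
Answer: 4557444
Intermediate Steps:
x(C, W) = 1 (x(C, W) = -1*(-1) = 1)
A(y, Z) = 0
A(364, 1/x(23, -14)) - 1*(-4557444) = 0 - 1*(-4557444) = 0 + 4557444 = 4557444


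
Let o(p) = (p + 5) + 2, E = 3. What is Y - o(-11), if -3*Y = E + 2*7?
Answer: -5/3 ≈ -1.6667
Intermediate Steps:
o(p) = 7 + p (o(p) = (5 + p) + 2 = 7 + p)
Y = -17/3 (Y = -(3 + 2*7)/3 = -(3 + 14)/3 = -1/3*17 = -17/3 ≈ -5.6667)
Y - o(-11) = -17/3 - (7 - 11) = -17/3 - 1*(-4) = -17/3 + 4 = -5/3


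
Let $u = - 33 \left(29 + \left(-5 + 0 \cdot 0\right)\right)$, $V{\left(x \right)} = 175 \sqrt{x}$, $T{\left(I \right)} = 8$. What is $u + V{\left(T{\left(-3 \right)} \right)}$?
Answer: $-792 + 350 \sqrt{2} \approx -297.03$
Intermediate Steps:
$u = -792$ ($u = - 33 \left(29 + \left(-5 + 0\right)\right) = - 33 \left(29 - 5\right) = \left(-33\right) 24 = -792$)
$u + V{\left(T{\left(-3 \right)} \right)} = -792 + 175 \sqrt{8} = -792 + 175 \cdot 2 \sqrt{2} = -792 + 350 \sqrt{2}$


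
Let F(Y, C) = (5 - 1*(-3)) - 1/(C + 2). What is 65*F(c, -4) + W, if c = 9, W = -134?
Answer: 837/2 ≈ 418.50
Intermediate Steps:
F(Y, C) = 8 - 1/(2 + C) (F(Y, C) = (5 + 3) - 1/(2 + C) = 8 - 1/(2 + C))
65*F(c, -4) + W = 65*((15 + 8*(-4))/(2 - 4)) - 134 = 65*((15 - 32)/(-2)) - 134 = 65*(-½*(-17)) - 134 = 65*(17/2) - 134 = 1105/2 - 134 = 837/2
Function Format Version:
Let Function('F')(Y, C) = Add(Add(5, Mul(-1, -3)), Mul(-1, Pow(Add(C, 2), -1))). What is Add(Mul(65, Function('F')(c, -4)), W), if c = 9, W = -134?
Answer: Rational(837, 2) ≈ 418.50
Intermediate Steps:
Function('F')(Y, C) = Add(8, Mul(-1, Pow(Add(2, C), -1))) (Function('F')(Y, C) = Add(Add(5, 3), Mul(-1, Pow(Add(2, C), -1))) = Add(8, Mul(-1, Pow(Add(2, C), -1))))
Add(Mul(65, Function('F')(c, -4)), W) = Add(Mul(65, Mul(Pow(Add(2, -4), -1), Add(15, Mul(8, -4)))), -134) = Add(Mul(65, Mul(Pow(-2, -1), Add(15, -32))), -134) = Add(Mul(65, Mul(Rational(-1, 2), -17)), -134) = Add(Mul(65, Rational(17, 2)), -134) = Add(Rational(1105, 2), -134) = Rational(837, 2)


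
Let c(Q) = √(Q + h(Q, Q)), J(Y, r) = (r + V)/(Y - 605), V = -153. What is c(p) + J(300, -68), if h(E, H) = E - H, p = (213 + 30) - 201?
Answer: 221/305 + √42 ≈ 7.2053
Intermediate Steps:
J(Y, r) = (-153 + r)/(-605 + Y) (J(Y, r) = (r - 153)/(Y - 605) = (-153 + r)/(-605 + Y))
p = 42 (p = 243 - 201 = 42)
c(Q) = √Q (c(Q) = √(Q + (Q - Q)) = √(Q + 0) = √Q)
c(p) + J(300, -68) = √42 + (-153 - 68)/(-605 + 300) = √42 - 221/(-305) = √42 - 1/305*(-221) = √42 + 221/305 = 221/305 + √42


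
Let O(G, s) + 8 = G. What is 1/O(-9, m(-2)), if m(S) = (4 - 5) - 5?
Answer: -1/17 ≈ -0.058824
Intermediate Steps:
m(S) = -6 (m(S) = -1 - 5 = -6)
O(G, s) = -8 + G
1/O(-9, m(-2)) = 1/(-8 - 9) = 1/(-17) = -1/17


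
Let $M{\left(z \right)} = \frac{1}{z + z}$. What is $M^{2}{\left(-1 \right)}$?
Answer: $\frac{1}{4} \approx 0.25$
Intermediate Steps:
$M{\left(z \right)} = \frac{1}{2 z}$
$M^{2}{\left(-1 \right)} = \left(\frac{1}{2 \left(-1\right)}\right)^{2} = \left(\frac{1}{2} \left(-1\right)\right)^{2} = \left(- \frac{1}{2}\right)^{2} = \frac{1}{4}$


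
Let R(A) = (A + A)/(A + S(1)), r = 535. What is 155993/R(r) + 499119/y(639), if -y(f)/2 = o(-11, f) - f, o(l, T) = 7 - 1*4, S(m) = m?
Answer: 17814806131/226840 ≈ 78535.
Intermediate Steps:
o(l, T) = 3 (o(l, T) = 7 - 4 = 3)
y(f) = -6 + 2*f (y(f) = -2*(3 - f) = -6 + 2*f)
R(A) = 2*A/(1 + A) (R(A) = (A + A)/(A + 1) = (2*A)/(1 + A) = 2*A/(1 + A))
155993/R(r) + 499119/y(639) = 155993/((2*535/(1 + 535))) + 499119/(-6 + 2*639) = 155993/((2*535/536)) + 499119/(-6 + 1278) = 155993/((2*535*(1/536))) + 499119/1272 = 155993/(535/268) + 499119*(1/1272) = 155993*(268/535) + 166373/424 = 41806124/535 + 166373/424 = 17814806131/226840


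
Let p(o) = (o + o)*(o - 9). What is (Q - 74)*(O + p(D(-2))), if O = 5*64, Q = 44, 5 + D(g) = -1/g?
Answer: -13245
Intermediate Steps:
D(g) = -5 - 1/g
p(o) = 2*o*(-9 + o) (p(o) = (2*o)*(-9 + o) = 2*o*(-9 + o))
O = 320
(Q - 74)*(O + p(D(-2))) = (44 - 74)*(320 + 2*(-5 - 1/(-2))*(-9 + (-5 - 1/(-2)))) = -30*(320 + 2*(-5 - 1*(-½))*(-9 + (-5 - 1*(-½)))) = -30*(320 + 2*(-5 + ½)*(-9 + (-5 + ½))) = -30*(320 + 2*(-9/2)*(-9 - 9/2)) = -30*(320 + 2*(-9/2)*(-27/2)) = -30*(320 + 243/2) = -30*883/2 = -13245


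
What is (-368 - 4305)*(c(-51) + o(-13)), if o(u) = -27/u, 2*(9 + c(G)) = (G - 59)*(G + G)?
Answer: -340381320/13 ≈ -2.6183e+7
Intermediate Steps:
c(G) = -9 + G*(-59 + G) (c(G) = -9 + ((G - 59)*(G + G))/2 = -9 + ((-59 + G)*(2*G))/2 = -9 + (2*G*(-59 + G))/2 = -9 + G*(-59 + G))
(-368 - 4305)*(c(-51) + o(-13)) = (-368 - 4305)*((-9 + (-51)² - 59*(-51)) - 27/(-13)) = -4673*((-9 + 2601 + 3009) - 27*(-1/13)) = -4673*(5601 + 27/13) = -4673*72840/13 = -340381320/13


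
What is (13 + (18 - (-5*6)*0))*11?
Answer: 341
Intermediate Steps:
(13 + (18 - (-5*6)*0))*11 = (13 + (18 - (-30)*0))*11 = (13 + (18 - 1*0))*11 = (13 + (18 + 0))*11 = (13 + 18)*11 = 31*11 = 341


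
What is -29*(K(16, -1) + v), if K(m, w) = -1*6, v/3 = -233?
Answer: 20445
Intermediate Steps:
v = -699 (v = 3*(-233) = -699)
K(m, w) = -6
-29*(K(16, -1) + v) = -29*(-6 - 699) = -29*(-705) = 20445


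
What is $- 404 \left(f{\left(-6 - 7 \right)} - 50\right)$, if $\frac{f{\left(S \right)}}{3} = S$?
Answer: $35956$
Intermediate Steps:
$f{\left(S \right)} = 3 S$
$- 404 \left(f{\left(-6 - 7 \right)} - 50\right) = - 404 \left(3 \left(-6 - 7\right) - 50\right) = - 404 \left(3 \left(-13\right) - 50\right) = - 404 \left(-39 - 50\right) = \left(-404\right) \left(-89\right) = 35956$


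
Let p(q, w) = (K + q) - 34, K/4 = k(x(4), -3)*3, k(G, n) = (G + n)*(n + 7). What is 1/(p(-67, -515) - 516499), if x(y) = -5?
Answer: -1/516984 ≈ -1.9343e-6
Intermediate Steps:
k(G, n) = (7 + n)*(G + n) (k(G, n) = (G + n)*(7 + n) = (7 + n)*(G + n))
K = -384 (K = 4*(((-3)² + 7*(-5) + 7*(-3) - 5*(-3))*3) = 4*((9 - 35 - 21 + 15)*3) = 4*(-32*3) = 4*(-96) = -384)
p(q, w) = -418 + q (p(q, w) = (-384 + q) - 34 = -418 + q)
1/(p(-67, -515) - 516499) = 1/((-418 - 67) - 516499) = 1/(-485 - 516499) = 1/(-516984) = -1/516984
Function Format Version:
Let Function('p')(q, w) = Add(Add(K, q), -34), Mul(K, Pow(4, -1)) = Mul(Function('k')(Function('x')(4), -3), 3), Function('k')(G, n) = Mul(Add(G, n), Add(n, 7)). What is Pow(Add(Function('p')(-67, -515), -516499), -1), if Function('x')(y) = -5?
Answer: Rational(-1, 516984) ≈ -1.9343e-6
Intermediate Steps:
Function('k')(G, n) = Mul(Add(7, n), Add(G, n)) (Function('k')(G, n) = Mul(Add(G, n), Add(7, n)) = Mul(Add(7, n), Add(G, n)))
K = -384 (K = Mul(4, Mul(Add(Pow(-3, 2), Mul(7, -5), Mul(7, -3), Mul(-5, -3)), 3)) = Mul(4, Mul(Add(9, -35, -21, 15), 3)) = Mul(4, Mul(-32, 3)) = Mul(4, -96) = -384)
Function('p')(q, w) = Add(-418, q) (Function('p')(q, w) = Add(Add(-384, q), -34) = Add(-418, q))
Pow(Add(Function('p')(-67, -515), -516499), -1) = Pow(Add(Add(-418, -67), -516499), -1) = Pow(Add(-485, -516499), -1) = Pow(-516984, -1) = Rational(-1, 516984)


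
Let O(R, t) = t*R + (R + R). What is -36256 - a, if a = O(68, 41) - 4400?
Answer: -34780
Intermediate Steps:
O(R, t) = 2*R + R*t (O(R, t) = R*t + 2*R = 2*R + R*t)
a = -1476 (a = 68*(2 + 41) - 4400 = 68*43 - 4400 = 2924 - 4400 = -1476)
-36256 - a = -36256 - 1*(-1476) = -36256 + 1476 = -34780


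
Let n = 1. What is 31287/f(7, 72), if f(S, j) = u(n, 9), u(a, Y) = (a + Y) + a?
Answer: 31287/11 ≈ 2844.3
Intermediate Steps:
u(a, Y) = Y + 2*a (u(a, Y) = (Y + a) + a = Y + 2*a)
f(S, j) = 11 (f(S, j) = 9 + 2*1 = 9 + 2 = 11)
31287/f(7, 72) = 31287/11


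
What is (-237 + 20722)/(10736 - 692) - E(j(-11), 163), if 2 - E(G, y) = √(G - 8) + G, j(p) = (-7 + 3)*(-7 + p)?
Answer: 803917/10044 ≈ 80.040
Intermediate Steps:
j(p) = 28 - 4*p (j(p) = -4*(-7 + p) = 28 - 4*p)
E(G, y) = 2 - G - √(-8 + G) (E(G, y) = 2 - (√(G - 8) + G) = 2 - (√(-8 + G) + G) = 2 - (G + √(-8 + G)) = 2 + (-G - √(-8 + G)) = 2 - G - √(-8 + G))
(-237 + 20722)/(10736 - 692) - E(j(-11), 163) = (-237 + 20722)/(10736 - 692) - (2 - (28 - 4*(-11)) - √(-8 + (28 - 4*(-11)))) = 20485/10044 - (2 - (28 + 44) - √(-8 + (28 + 44))) = 20485*(1/10044) - (2 - 1*72 - √(-8 + 72)) = 20485/10044 - (2 - 72 - √64) = 20485/10044 - (2 - 72 - 1*8) = 20485/10044 - (2 - 72 - 8) = 20485/10044 - 1*(-78) = 20485/10044 + 78 = 803917/10044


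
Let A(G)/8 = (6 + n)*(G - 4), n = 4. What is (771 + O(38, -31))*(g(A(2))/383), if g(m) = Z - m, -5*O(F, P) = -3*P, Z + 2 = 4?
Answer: 609444/1915 ≈ 318.25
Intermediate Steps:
A(G) = -320 + 80*G (A(G) = 8*((6 + 4)*(G - 4)) = 8*(10*(-4 + G)) = 8*(-40 + 10*G) = -320 + 80*G)
Z = 2 (Z = -2 + 4 = 2)
O(F, P) = 3*P/5 (O(F, P) = -(-3)*P/5 = 3*P/5)
g(m) = 2 - m
(771 + O(38, -31))*(g(A(2))/383) = (771 + (⅗)*(-31))*((2 - (-320 + 80*2))/383) = (771 - 93/5)*((2 - (-320 + 160))*(1/383)) = 3762*((2 - 1*(-160))*(1/383))/5 = 3762*((2 + 160)*(1/383))/5 = 3762*(162*(1/383))/5 = (3762/5)*(162/383) = 609444/1915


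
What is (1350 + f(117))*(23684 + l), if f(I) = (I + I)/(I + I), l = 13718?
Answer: 50530102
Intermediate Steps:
f(I) = 1 (f(I) = (2*I)/((2*I)) = (2*I)*(1/(2*I)) = 1)
(1350 + f(117))*(23684 + l) = (1350 + 1)*(23684 + 13718) = 1351*37402 = 50530102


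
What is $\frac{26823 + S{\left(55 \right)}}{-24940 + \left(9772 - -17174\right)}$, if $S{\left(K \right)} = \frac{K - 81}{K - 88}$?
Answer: $\frac{885185}{66198} \approx 13.372$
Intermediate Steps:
$S{\left(K \right)} = \frac{-81 + K}{-88 + K}$
$\frac{26823 + S{\left(55 \right)}}{-24940 + \left(9772 - -17174\right)} = \frac{26823 + \frac{-81 + 55}{-88 + 55}}{-24940 + \left(9772 - -17174\right)} = \frac{26823 + \frac{1}{-33} \left(-26\right)}{-24940 + \left(9772 + 17174\right)} = \frac{26823 - - \frac{26}{33}}{-24940 + 26946} = \frac{26823 + \frac{26}{33}}{2006} = \frac{885185}{33} \cdot \frac{1}{2006} = \frac{885185}{66198}$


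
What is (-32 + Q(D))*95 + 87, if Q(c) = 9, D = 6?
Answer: -2098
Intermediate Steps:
(-32 + Q(D))*95 + 87 = (-32 + 9)*95 + 87 = -23*95 + 87 = -2185 + 87 = -2098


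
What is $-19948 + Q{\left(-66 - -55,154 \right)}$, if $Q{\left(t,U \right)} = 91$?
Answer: $-19857$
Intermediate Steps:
$-19948 + Q{\left(-66 - -55,154 \right)} = -19948 + 91 = -19857$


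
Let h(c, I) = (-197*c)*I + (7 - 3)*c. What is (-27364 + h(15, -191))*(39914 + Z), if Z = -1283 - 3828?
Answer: 18692726103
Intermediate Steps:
h(c, I) = 4*c - 197*I*c (h(c, I) = -197*I*c + 4*c = 4*c - 197*I*c)
Z = -5111
(-27364 + h(15, -191))*(39914 + Z) = (-27364 + 15*(4 - 197*(-191)))*(39914 - 5111) = (-27364 + 15*(4 + 37627))*34803 = (-27364 + 15*37631)*34803 = (-27364 + 564465)*34803 = 537101*34803 = 18692726103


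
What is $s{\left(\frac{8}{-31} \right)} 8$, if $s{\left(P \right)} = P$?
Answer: $- \frac{64}{31} \approx -2.0645$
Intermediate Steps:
$s{\left(\frac{8}{-31} \right)} 8 = \frac{8}{-31} \cdot 8 = 8 \left(- \frac{1}{31}\right) 8 = \left(- \frac{8}{31}\right) 8 = - \frac{64}{31}$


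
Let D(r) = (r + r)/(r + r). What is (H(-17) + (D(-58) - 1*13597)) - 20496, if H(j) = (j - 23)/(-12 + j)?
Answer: -988628/29 ≈ -34091.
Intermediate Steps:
H(j) = (-23 + j)/(-12 + j)
D(r) = 1 (D(r) = (2*r)/((2*r)) = (2*r)*(1/(2*r)) = 1)
(H(-17) + (D(-58) - 1*13597)) - 20496 = ((-23 - 17)/(-12 - 17) + (1 - 1*13597)) - 20496 = (-40/(-29) + (1 - 13597)) - 20496 = (-1/29*(-40) - 13596) - 20496 = (40/29 - 13596) - 20496 = -394244/29 - 20496 = -988628/29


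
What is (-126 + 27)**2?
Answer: 9801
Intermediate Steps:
(-126 + 27)**2 = (-99)**2 = 9801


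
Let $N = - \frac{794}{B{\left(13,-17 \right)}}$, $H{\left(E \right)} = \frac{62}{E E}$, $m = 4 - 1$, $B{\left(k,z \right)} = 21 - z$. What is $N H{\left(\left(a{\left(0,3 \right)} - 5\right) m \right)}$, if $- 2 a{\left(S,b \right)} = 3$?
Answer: $- \frac{98456}{28899} \approx -3.4069$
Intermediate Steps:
$a{\left(S,b \right)} = - \frac{3}{2}$ ($a{\left(S,b \right)} = \left(- \frac{1}{2}\right) 3 = - \frac{3}{2}$)
$m = 3$ ($m = 4 - 1 = 3$)
$H{\left(E \right)} = \frac{62}{E^{2}}$
$N = - \frac{397}{19}$ ($N = - \frac{794}{21 - -17} = - \frac{794}{21 + 17} = - \frac{794}{38} = \left(-794\right) \frac{1}{38} = - \frac{397}{19} \approx -20.895$)
$N H{\left(\left(a{\left(0,3 \right)} - 5\right) m \right)} = - \frac{397 \frac{62}{9 \left(- \frac{3}{2} - 5\right)^{2}}}{19} = - \frac{397 \frac{62}{\frac{1521}{4}}}{19} = - \frac{397 \cdot 62 \cdot \frac{4}{1521}}{19} = \left(- \frac{397}{19}\right) \frac{248}{1521} = - \frac{98456}{28899}$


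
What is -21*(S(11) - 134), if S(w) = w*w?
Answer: 273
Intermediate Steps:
S(w) = w²
-21*(S(11) - 134) = -21*(11² - 134) = -21*(121 - 134) = -21*(-13) = 273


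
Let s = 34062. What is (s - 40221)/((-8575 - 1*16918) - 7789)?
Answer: 2053/11094 ≈ 0.18506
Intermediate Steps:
(s - 40221)/((-8575 - 1*16918) - 7789) = (34062 - 40221)/((-8575 - 1*16918) - 7789) = -6159/((-8575 - 16918) - 7789) = -6159/(-25493 - 7789) = -6159/(-33282) = -6159*(-1/33282) = 2053/11094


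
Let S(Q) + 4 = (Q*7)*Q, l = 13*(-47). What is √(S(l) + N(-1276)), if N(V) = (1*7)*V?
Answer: √2604311 ≈ 1613.8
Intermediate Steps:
N(V) = 7*V
l = -611
S(Q) = -4 + 7*Q² (S(Q) = -4 + (Q*7)*Q = -4 + (7*Q)*Q = -4 + 7*Q²)
√(S(l) + N(-1276)) = √((-4 + 7*(-611)²) + 7*(-1276)) = √((-4 + 7*373321) - 8932) = √((-4 + 2613247) - 8932) = √(2613243 - 8932) = √2604311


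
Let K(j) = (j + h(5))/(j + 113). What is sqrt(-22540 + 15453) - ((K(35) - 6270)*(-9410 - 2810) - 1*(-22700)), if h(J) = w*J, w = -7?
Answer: -76642100 + I*sqrt(7087) ≈ -7.6642e+7 + 84.184*I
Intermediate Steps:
h(J) = -7*J
K(j) = (-35 + j)/(113 + j) (K(j) = (j - 7*5)/(j + 113) = (j - 35)/(113 + j) = (-35 + j)/(113 + j))
sqrt(-22540 + 15453) - ((K(35) - 6270)*(-9410 - 2810) - 1*(-22700)) = sqrt(-22540 + 15453) - (((-35 + 35)/(113 + 35) - 6270)*(-9410 - 2810) - 1*(-22700)) = sqrt(-7087) - ((0/148 - 6270)*(-12220) + 22700) = I*sqrt(7087) - (((1/148)*0 - 6270)*(-12220) + 22700) = I*sqrt(7087) - ((0 - 6270)*(-12220) + 22700) = I*sqrt(7087) - (-6270*(-12220) + 22700) = I*sqrt(7087) - (76619400 + 22700) = I*sqrt(7087) - 1*76642100 = I*sqrt(7087) - 76642100 = -76642100 + I*sqrt(7087)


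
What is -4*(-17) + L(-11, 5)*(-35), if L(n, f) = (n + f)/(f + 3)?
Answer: 377/4 ≈ 94.250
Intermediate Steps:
L(n, f) = (f + n)/(3 + f)
-4*(-17) + L(-11, 5)*(-35) = -4*(-17) + ((5 - 11)/(3 + 5))*(-35) = 68 + (-6/8)*(-35) = 68 + ((⅛)*(-6))*(-35) = 68 - ¾*(-35) = 68 + 105/4 = 377/4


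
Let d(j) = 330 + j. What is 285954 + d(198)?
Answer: 286482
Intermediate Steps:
285954 + d(198) = 285954 + (330 + 198) = 285954 + 528 = 286482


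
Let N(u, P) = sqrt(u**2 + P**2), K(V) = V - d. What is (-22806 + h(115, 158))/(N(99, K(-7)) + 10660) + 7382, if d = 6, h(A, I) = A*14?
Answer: 83855845130/11362563 + 10598*sqrt(9970)/56812815 ≈ 7380.0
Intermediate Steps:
h(A, I) = 14*A
K(V) = -6 + V (K(V) = V - 1*6 = V - 6 = -6 + V)
N(u, P) = sqrt(P**2 + u**2)
(-22806 + h(115, 158))/(N(99, K(-7)) + 10660) + 7382 = (-22806 + 14*115)/(sqrt((-6 - 7)**2 + 99**2) + 10660) + 7382 = (-22806 + 1610)/(sqrt((-13)**2 + 9801) + 10660) + 7382 = -21196/(sqrt(169 + 9801) + 10660) + 7382 = -21196/(sqrt(9970) + 10660) + 7382 = -21196/(10660 + sqrt(9970)) + 7382 = 7382 - 21196/(10660 + sqrt(9970))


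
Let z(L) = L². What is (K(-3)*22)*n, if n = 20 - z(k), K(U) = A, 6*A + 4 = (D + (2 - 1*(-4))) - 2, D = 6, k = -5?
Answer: -110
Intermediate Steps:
A = 1 (A = -⅔ + ((6 + (2 - 1*(-4))) - 2)/6 = -⅔ + ((6 + (2 + 4)) - 2)/6 = -⅔ + ((6 + 6) - 2)/6 = -⅔ + (12 - 2)/6 = -⅔ + (⅙)*10 = -⅔ + 5/3 = 1)
K(U) = 1
n = -5 (n = 20 - 1*(-5)² = 20 - 1*25 = 20 - 25 = -5)
(K(-3)*22)*n = (1*22)*(-5) = 22*(-5) = -110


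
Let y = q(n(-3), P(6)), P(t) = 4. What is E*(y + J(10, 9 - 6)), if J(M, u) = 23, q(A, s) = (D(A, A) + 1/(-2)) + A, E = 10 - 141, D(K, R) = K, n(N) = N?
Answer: -4323/2 ≈ -2161.5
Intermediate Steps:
E = -131
q(A, s) = -1/2 + 2*A (q(A, s) = (A + 1/(-2)) + A = (A - 1/2) + A = (-1/2 + A) + A = -1/2 + 2*A)
y = -13/2 (y = -1/2 + 2*(-3) = -1/2 - 6 = -13/2 ≈ -6.5000)
E*(y + J(10, 9 - 6)) = -131*(-13/2 + 23) = -131*33/2 = -4323/2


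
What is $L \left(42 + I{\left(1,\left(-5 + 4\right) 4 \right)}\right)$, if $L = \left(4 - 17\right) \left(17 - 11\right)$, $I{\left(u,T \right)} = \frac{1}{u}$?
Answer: $-3354$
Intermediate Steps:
$L = -78$ ($L = \left(-13\right) 6 = -78$)
$L \left(42 + I{\left(1,\left(-5 + 4\right) 4 \right)}\right) = - 78 \left(42 + 1^{-1}\right) = - 78 \left(42 + 1\right) = \left(-78\right) 43 = -3354$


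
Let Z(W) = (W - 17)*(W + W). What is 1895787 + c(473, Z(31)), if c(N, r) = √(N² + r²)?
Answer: 1895787 + √977153 ≈ 1.8968e+6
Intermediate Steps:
Z(W) = 2*W*(-17 + W) (Z(W) = (-17 + W)*(2*W) = 2*W*(-17 + W))
1895787 + c(473, Z(31)) = 1895787 + √(473² + (2*31*(-17 + 31))²) = 1895787 + √(223729 + (2*31*14)²) = 1895787 + √(223729 + 868²) = 1895787 + √(223729 + 753424) = 1895787 + √977153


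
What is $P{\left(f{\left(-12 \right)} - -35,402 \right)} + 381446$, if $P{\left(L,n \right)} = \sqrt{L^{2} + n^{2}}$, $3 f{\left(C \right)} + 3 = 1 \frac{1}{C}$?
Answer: $381446 + \frac{\sqrt{210934513}}{36} \approx 3.8185 \cdot 10^{5}$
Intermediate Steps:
$f{\left(C \right)} = -1 + \frac{1}{3 C}$ ($f{\left(C \right)} = -1 + \frac{1 \frac{1}{C}}{3} = -1 + \frac{1}{3 C}$)
$P{\left(f{\left(-12 \right)} - -35,402 \right)} + 381446 = \sqrt{\left(\frac{\frac{1}{3} - -12}{-12} - -35\right)^{2} + 402^{2}} + 381446 = \sqrt{\left(- \frac{\frac{1}{3} + 12}{12} + 35\right)^{2} + 161604} + 381446 = \sqrt{\left(\left(- \frac{1}{12}\right) \frac{37}{3} + 35\right)^{2} + 161604} + 381446 = \sqrt{\left(- \frac{37}{36} + 35\right)^{2} + 161604} + 381446 = \sqrt{\left(\frac{1223}{36}\right)^{2} + 161604} + 381446 = \sqrt{\frac{1495729}{1296} + 161604} + 381446 = \sqrt{\frac{210934513}{1296}} + 381446 = \frac{\sqrt{210934513}}{36} + 381446 = 381446 + \frac{\sqrt{210934513}}{36}$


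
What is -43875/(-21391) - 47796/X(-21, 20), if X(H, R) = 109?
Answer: -1017621861/2331619 ≈ -436.44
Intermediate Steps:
-43875/(-21391) - 47796/X(-21, 20) = -43875/(-21391) - 47796/109 = -43875*(-1/21391) - 47796*1/109 = 43875/21391 - 47796/109 = -1017621861/2331619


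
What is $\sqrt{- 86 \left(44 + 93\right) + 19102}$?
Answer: $2 \sqrt{1830} \approx 85.557$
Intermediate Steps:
$\sqrt{- 86 \left(44 + 93\right) + 19102} = \sqrt{\left(-86\right) 137 + 19102} = \sqrt{-11782 + 19102} = \sqrt{7320} = 2 \sqrt{1830}$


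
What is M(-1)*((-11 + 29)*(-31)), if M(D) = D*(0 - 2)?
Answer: -1116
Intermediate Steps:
M(D) = -2*D (M(D) = D*(-2) = -2*D)
M(-1)*((-11 + 29)*(-31)) = (-2*(-1))*((-11 + 29)*(-31)) = 2*(18*(-31)) = 2*(-558) = -1116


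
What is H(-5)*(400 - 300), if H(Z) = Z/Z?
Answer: 100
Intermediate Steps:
H(Z) = 1
H(-5)*(400 - 300) = 1*(400 - 300) = 1*100 = 100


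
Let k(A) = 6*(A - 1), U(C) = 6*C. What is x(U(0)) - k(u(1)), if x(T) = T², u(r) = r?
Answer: 0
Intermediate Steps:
k(A) = -6 + 6*A (k(A) = 6*(-1 + A) = -6 + 6*A)
x(U(0)) - k(u(1)) = (6*0)² - (-6 + 6*1) = 0² - (-6 + 6) = 0 - 1*0 = 0 + 0 = 0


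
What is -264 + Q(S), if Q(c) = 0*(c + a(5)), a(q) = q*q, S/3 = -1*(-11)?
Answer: -264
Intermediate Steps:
S = 33 (S = 3*(-1*(-11)) = 3*11 = 33)
a(q) = q²
Q(c) = 0 (Q(c) = 0*(c + 5²) = 0*(c + 25) = 0*(25 + c) = 0)
-264 + Q(S) = -264 + 0 = -264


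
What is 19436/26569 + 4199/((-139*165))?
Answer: 334201429/609360015 ≈ 0.54845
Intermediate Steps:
19436/26569 + 4199/((-139*165)) = 19436*(1/26569) + 4199/(-22935) = 19436/26569 + 4199*(-1/22935) = 19436/26569 - 4199/22935 = 334201429/609360015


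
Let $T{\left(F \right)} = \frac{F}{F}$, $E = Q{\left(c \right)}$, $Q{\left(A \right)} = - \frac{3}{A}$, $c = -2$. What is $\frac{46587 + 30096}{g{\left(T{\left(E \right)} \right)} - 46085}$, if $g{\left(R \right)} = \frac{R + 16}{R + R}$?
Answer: $- \frac{153366}{92153} \approx -1.6643$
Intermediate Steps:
$E = \frac{3}{2}$ ($E = - \frac{3}{-2} = \left(-3\right) \left(- \frac{1}{2}\right) = \frac{3}{2} \approx 1.5$)
$T{\left(F \right)} = 1$
$g{\left(R \right)} = \frac{16 + R}{2 R}$
$\frac{46587 + 30096}{g{\left(T{\left(E \right)} \right)} - 46085} = \frac{46587 + 30096}{\frac{16 + 1}{2 \cdot 1} - 46085} = \frac{76683}{\frac{1}{2} \cdot 1 \cdot 17 - 46085} = \frac{76683}{\frac{17}{2} - 46085} = \frac{76683}{- \frac{92153}{2}} = 76683 \left(- \frac{2}{92153}\right) = - \frac{153366}{92153}$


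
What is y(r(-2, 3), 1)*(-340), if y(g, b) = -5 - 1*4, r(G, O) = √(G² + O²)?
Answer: 3060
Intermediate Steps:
y(g, b) = -9 (y(g, b) = -5 - 4 = -9)
y(r(-2, 3), 1)*(-340) = -9*(-340) = 3060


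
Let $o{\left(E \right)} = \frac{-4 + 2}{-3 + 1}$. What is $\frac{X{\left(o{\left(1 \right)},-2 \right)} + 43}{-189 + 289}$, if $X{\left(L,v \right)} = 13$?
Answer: $\frac{14}{25} \approx 0.56$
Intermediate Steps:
$o{\left(E \right)} = 1$ ($o{\left(E \right)} = - \frac{2}{-2} = \left(-2\right) \left(- \frac{1}{2}\right) = 1$)
$\frac{X{\left(o{\left(1 \right)},-2 \right)} + 43}{-189 + 289} = \frac{13 + 43}{-189 + 289} = \frac{56}{100} = 56 \cdot \frac{1}{100} = \frac{14}{25}$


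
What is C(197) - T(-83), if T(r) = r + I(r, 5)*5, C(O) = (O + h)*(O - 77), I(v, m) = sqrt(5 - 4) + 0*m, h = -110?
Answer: 10518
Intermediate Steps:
I(v, m) = 1 (I(v, m) = sqrt(1) + 0 = 1 + 0 = 1)
C(O) = (-110 + O)*(-77 + O) (C(O) = (O - 110)*(O - 77) = (-110 + O)*(-77 + O))
T(r) = 5 + r (T(r) = r + 1*5 = r + 5 = 5 + r)
C(197) - T(-83) = (8470 + 197**2 - 187*197) - (5 - 83) = (8470 + 38809 - 36839) - 1*(-78) = 10440 + 78 = 10518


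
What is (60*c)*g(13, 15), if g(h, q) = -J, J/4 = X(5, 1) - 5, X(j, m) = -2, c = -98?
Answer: -164640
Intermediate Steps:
J = -28 (J = 4*(-2 - 5) = 4*(-7) = -28)
g(h, q) = 28 (g(h, q) = -1*(-28) = 28)
(60*c)*g(13, 15) = (60*(-98))*28 = -5880*28 = -164640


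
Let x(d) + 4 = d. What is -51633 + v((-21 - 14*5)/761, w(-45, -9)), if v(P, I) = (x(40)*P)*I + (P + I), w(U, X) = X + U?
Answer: -39156994/761 ≈ -51455.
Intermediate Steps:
w(U, X) = U + X
x(d) = -4 + d
v(P, I) = I + P + 36*I*P (v(P, I) = ((-4 + 40)*P)*I + (P + I) = (36*P)*I + (I + P) = 36*I*P + (I + P) = I + P + 36*I*P)
-51633 + v((-21 - 14*5)/761, w(-45, -9)) = -51633 + ((-45 - 9) + (-21 - 14*5)/761 + 36*(-45 - 9)*((-21 - 14*5)/761)) = -51633 + (-54 + (-21 - 70)*(1/761) + 36*(-54)*((-21 - 70)*(1/761))) = -51633 + (-54 - 91*1/761 + 36*(-54)*(-91*1/761)) = -51633 + (-54 - 91/761 + 36*(-54)*(-91/761)) = -51633 + (-54 - 91/761 + 176904/761) = -51633 + 135719/761 = -39156994/761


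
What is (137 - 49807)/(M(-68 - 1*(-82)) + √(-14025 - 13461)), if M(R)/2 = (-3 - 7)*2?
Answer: 993400/14543 + 74505*I*√3054/14543 ≈ 68.308 + 283.12*I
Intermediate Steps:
M(R) = -40 (M(R) = 2*((-3 - 7)*2) = 2*(-10*2) = 2*(-20) = -40)
(137 - 49807)/(M(-68 - 1*(-82)) + √(-14025 - 13461)) = (137 - 49807)/(-40 + √(-14025 - 13461)) = -49670/(-40 + √(-27486)) = -49670/(-40 + 3*I*√3054)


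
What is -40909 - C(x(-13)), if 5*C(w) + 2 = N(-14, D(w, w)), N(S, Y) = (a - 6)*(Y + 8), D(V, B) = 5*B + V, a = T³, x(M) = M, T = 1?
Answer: -204893/5 ≈ -40979.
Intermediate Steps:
a = 1 (a = 1³ = 1)
D(V, B) = V + 5*B
N(S, Y) = -40 - 5*Y (N(S, Y) = (1 - 6)*(Y + 8) = -5*(8 + Y) = -40 - 5*Y)
C(w) = -42/5 - 6*w (C(w) = -⅖ + (-40 - 5*(w + 5*w))/5 = -⅖ + (-40 - 30*w)/5 = -⅖ + (-8 - 6*w) = -42/5 - 6*w)
-40909 - C(x(-13)) = -40909 - (-42/5 - 6*(-13)) = -40909 - (-42/5 + 78) = -40909 - 1*348/5 = -40909 - 348/5 = -204893/5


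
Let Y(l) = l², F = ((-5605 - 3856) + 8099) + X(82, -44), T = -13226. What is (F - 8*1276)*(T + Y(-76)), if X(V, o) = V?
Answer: 85585600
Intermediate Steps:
F = -1280 (F = ((-5605 - 3856) + 8099) + 82 = (-9461 + 8099) + 82 = -1362 + 82 = -1280)
(F - 8*1276)*(T + Y(-76)) = (-1280 - 8*1276)*(-13226 + (-76)²) = (-1280 - 10208)*(-13226 + 5776) = -11488*(-7450) = 85585600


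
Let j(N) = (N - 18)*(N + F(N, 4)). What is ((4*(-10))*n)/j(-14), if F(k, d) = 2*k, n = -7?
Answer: 5/24 ≈ 0.20833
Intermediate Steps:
j(N) = 3*N*(-18 + N) (j(N) = (N - 18)*(N + 2*N) = (-18 + N)*(3*N) = 3*N*(-18 + N))
((4*(-10))*n)/j(-14) = ((4*(-10))*(-7))/((3*(-14)*(-18 - 14))) = (-40*(-7))/((3*(-14)*(-32))) = 280/1344 = 280*(1/1344) = 5/24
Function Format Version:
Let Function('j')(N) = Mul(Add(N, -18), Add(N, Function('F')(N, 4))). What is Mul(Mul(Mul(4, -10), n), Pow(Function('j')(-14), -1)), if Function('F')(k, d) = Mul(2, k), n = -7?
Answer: Rational(5, 24) ≈ 0.20833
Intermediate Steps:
Function('j')(N) = Mul(3, N, Add(-18, N)) (Function('j')(N) = Mul(Add(N, -18), Add(N, Mul(2, N))) = Mul(Add(-18, N), Mul(3, N)) = Mul(3, N, Add(-18, N)))
Mul(Mul(Mul(4, -10), n), Pow(Function('j')(-14), -1)) = Mul(Mul(Mul(4, -10), -7), Pow(Mul(3, -14, Add(-18, -14)), -1)) = Mul(Mul(-40, -7), Pow(Mul(3, -14, -32), -1)) = Mul(280, Pow(1344, -1)) = Mul(280, Rational(1, 1344)) = Rational(5, 24)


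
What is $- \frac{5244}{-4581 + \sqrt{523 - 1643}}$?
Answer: $\frac{24022764}{20986681} + \frac{20976 i \sqrt{70}}{20986681} \approx 1.1447 + 0.0083623 i$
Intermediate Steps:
$- \frac{5244}{-4581 + \sqrt{523 - 1643}} = - \frac{5244}{-4581 + \sqrt{-1120}} = - \frac{5244}{-4581 + 4 i \sqrt{70}}$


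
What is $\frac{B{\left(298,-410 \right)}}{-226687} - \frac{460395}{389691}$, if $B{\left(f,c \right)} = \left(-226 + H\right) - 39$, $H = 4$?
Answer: $- \frac{11584872446}{9815320413} \approx -1.1803$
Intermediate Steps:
$B{\left(f,c \right)} = -261$ ($B{\left(f,c \right)} = \left(-226 + 4\right) - 39 = -222 - 39 = -261$)
$\frac{B{\left(298,-410 \right)}}{-226687} - \frac{460395}{389691} = - \frac{261}{-226687} - \frac{460395}{389691} = \left(-261\right) \left(- \frac{1}{226687}\right) - \frac{51155}{43299} = \frac{261}{226687} - \frac{51155}{43299} = - \frac{11584872446}{9815320413}$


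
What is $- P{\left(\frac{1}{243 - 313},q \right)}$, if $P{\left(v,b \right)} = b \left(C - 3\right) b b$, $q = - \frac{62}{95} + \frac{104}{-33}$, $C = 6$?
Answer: $\frac{1696228730776}{10270495125} \approx 165.16$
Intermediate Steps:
$q = - \frac{11926}{3135}$ ($q = \left(-62\right) \frac{1}{95} + 104 \left(- \frac{1}{33}\right) = - \frac{62}{95} - \frac{104}{33} = - \frac{11926}{3135} \approx -3.8041$)
$P{\left(v,b \right)} = 3 b^{3}$ ($P{\left(v,b \right)} = b \left(6 - 3\right) b b = b 3 b b = 3 b b b = 3 b^{2} b = 3 b^{3}$)
$- P{\left(\frac{1}{243 - 313},q \right)} = - 3 \left(- \frac{11926}{3135}\right)^{3} = - \frac{3 \left(-1696228730776\right)}{30811485375} = \left(-1\right) \left(- \frac{1696228730776}{10270495125}\right) = \frac{1696228730776}{10270495125}$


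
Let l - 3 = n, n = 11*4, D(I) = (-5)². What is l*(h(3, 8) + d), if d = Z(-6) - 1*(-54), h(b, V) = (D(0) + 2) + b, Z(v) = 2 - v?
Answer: 4324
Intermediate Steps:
D(I) = 25
n = 44
h(b, V) = 27 + b (h(b, V) = (25 + 2) + b = 27 + b)
l = 47 (l = 3 + 44 = 47)
d = 62 (d = (2 - 1*(-6)) - 1*(-54) = (2 + 6) + 54 = 8 + 54 = 62)
l*(h(3, 8) + d) = 47*((27 + 3) + 62) = 47*(30 + 62) = 47*92 = 4324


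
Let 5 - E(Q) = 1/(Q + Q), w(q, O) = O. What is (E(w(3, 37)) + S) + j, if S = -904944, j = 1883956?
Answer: 72447257/74 ≈ 9.7902e+5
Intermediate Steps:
E(Q) = 5 - 1/(2*Q) (E(Q) = 5 - 1/(Q + Q) = 5 - 1/(2*Q))
(E(w(3, 37)) + S) + j = ((5 - ½/37) - 904944) + 1883956 = ((5 - ½*1/37) - 904944) + 1883956 = ((5 - 1/74) - 904944) + 1883956 = (369/74 - 904944) + 1883956 = -66965487/74 + 1883956 = 72447257/74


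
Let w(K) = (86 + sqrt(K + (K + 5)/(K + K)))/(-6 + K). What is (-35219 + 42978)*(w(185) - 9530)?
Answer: -13235178056/179 + 31036*sqrt(15873)/6623 ≈ -7.3939e+7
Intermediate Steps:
w(K) = (86 + sqrt(K + (5 + K)/(2*K)))/(-6 + K) (w(K) = (86 + sqrt(K + (5 + K)/((2*K))))/(-6 + K) = (86 + sqrt(K + (5 + K)*(1/(2*K))))/(-6 + K) = (86 + sqrt(K + (5 + K)/(2*K)))/(-6 + K))
(-35219 + 42978)*(w(185) - 9530) = (-35219 + 42978)*((86 + sqrt(2 + 4*185 + 10/185)/2)/(-6 + 185) - 9530) = 7759*((86 + sqrt(2 + 740 + 10*(1/185))/2)/179 - 9530) = 7759*((86 + sqrt(2 + 740 + 2/37)/2)/179 - 9530) = 7759*((86 + sqrt(27456/37)/2)/179 - 9530) = 7759*((86 + (8*sqrt(15873)/37)/2)/179 - 9530) = 7759*((86 + 4*sqrt(15873)/37)/179 - 9530) = 7759*((86/179 + 4*sqrt(15873)/6623) - 9530) = 7759*(-1705784/179 + 4*sqrt(15873)/6623) = -13235178056/179 + 31036*sqrt(15873)/6623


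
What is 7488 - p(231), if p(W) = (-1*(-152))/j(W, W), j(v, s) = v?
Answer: 1729576/231 ≈ 7487.3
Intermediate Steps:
p(W) = 152/W (p(W) = (-1*(-152))/W = 152/W)
7488 - p(231) = 7488 - 152/231 = 1729576/231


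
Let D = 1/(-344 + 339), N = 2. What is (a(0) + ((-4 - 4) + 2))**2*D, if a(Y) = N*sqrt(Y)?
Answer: -36/5 ≈ -7.2000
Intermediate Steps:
a(Y) = 2*sqrt(Y)
D = -1/5 (D = 1/(-5) = -1/5 ≈ -0.20000)
(a(0) + ((-4 - 4) + 2))**2*D = (2*sqrt(0) + ((-4 - 4) + 2))**2*(-1/5) = (2*0 + (-8 + 2))**2*(-1/5) = (0 - 6)**2*(-1/5) = (-6)**2*(-1/5) = 36*(-1/5) = -36/5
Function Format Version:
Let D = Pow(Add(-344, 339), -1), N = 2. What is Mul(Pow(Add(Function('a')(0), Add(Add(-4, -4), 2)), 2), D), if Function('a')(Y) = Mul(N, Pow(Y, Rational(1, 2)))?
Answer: Rational(-36, 5) ≈ -7.2000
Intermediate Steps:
Function('a')(Y) = Mul(2, Pow(Y, Rational(1, 2)))
D = Rational(-1, 5) (D = Pow(-5, -1) = Rational(-1, 5) ≈ -0.20000)
Mul(Pow(Add(Function('a')(0), Add(Add(-4, -4), 2)), 2), D) = Mul(Pow(Add(Mul(2, Pow(0, Rational(1, 2))), Add(Add(-4, -4), 2)), 2), Rational(-1, 5)) = Mul(Pow(Add(Mul(2, 0), Add(-8, 2)), 2), Rational(-1, 5)) = Mul(Pow(Add(0, -6), 2), Rational(-1, 5)) = Mul(Pow(-6, 2), Rational(-1, 5)) = Mul(36, Rational(-1, 5)) = Rational(-36, 5)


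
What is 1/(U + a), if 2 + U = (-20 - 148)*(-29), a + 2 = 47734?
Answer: 1/52602 ≈ 1.9011e-5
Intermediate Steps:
a = 47732 (a = -2 + 47734 = 47732)
U = 4870 (U = -2 + (-20 - 148)*(-29) = -2 - 168*(-29) = -2 + 4872 = 4870)
1/(U + a) = 1/(4870 + 47732) = 1/52602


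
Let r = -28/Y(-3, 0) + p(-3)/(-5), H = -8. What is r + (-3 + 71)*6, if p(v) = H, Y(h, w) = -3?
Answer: 6284/15 ≈ 418.93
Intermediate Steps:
p(v) = -8
r = 164/15 (r = -28/(-3) - 8/(-5) = -28*(-⅓) - 8*(-⅕) = 28/3 + 8/5 = 164/15 ≈ 10.933)
r + (-3 + 71)*6 = 164/15 + (-3 + 71)*6 = 164/15 + 68*6 = 164/15 + 408 = 6284/15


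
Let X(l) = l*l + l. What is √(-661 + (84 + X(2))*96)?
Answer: √7979 ≈ 89.325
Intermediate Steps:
X(l) = l + l² (X(l) = l² + l = l + l²)
√(-661 + (84 + X(2))*96) = √(-661 + (84 + 2*(1 + 2))*96) = √(-661 + (84 + 2*3)*96) = √(-661 + (84 + 6)*96) = √(-661 + 90*96) = √(-661 + 8640) = √7979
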